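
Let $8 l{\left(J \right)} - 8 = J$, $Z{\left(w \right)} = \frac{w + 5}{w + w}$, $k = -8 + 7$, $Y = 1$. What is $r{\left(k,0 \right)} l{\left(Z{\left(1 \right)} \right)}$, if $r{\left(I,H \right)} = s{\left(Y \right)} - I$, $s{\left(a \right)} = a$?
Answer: $\frac{11}{4} \approx 2.75$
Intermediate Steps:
$k = -1$
$Z{\left(w \right)} = \frac{5 + w}{2 w}$
$r{\left(I,H \right)} = 1 - I$
$l{\left(J \right)} = 1 + \frac{J}{8}$
$r{\left(k,0 \right)} l{\left(Z{\left(1 \right)} \right)} = \left(1 - -1\right) \left(1 + \frac{\frac{1}{2} \cdot 1^{-1} \left(5 + 1\right)}{8}\right) = \left(1 + 1\right) \left(1 + \frac{\frac{1}{2} \cdot 1 \cdot 6}{8}\right) = 2 \left(1 + \frac{1}{8} \cdot 3\right) = 2 \left(1 + \frac{3}{8}\right) = 2 \cdot \frac{11}{8} = \frac{11}{4}$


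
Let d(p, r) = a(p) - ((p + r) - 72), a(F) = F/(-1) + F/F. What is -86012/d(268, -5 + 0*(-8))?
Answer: 43006/229 ≈ 187.80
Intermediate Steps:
a(F) = 1 - F (a(F) = F*(-1) + 1 = -F + 1 = 1 - F)
d(p, r) = 73 - r - 2*p (d(p, r) = (1 - p) - ((p + r) - 72) = (1 - p) - (-72 + p + r) = (1 - p) + (72 - p - r) = 73 - r - 2*p)
-86012/d(268, -5 + 0*(-8)) = -86012/(73 - (-5 + 0*(-8)) - 2*268) = -86012/(73 - (-5 + 0) - 536) = -86012/(73 - 1*(-5) - 536) = -86012/(73 + 5 - 536) = -86012/(-458) = -86012*(-1/458) = 43006/229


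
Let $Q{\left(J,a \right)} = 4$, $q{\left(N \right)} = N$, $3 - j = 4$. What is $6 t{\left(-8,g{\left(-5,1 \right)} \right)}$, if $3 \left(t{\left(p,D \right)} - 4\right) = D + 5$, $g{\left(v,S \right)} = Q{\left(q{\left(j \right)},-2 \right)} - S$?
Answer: $40$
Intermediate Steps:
$j = -1$ ($j = 3 - 4 = -1$)
$g{\left(v,S \right)} = 4 - S$
$t{\left(p,D \right)} = \frac{17}{3} + \frac{D}{3}$ ($t{\left(p,D \right)} = 4 + \frac{D + 5}{3} = 4 + \frac{5 + D}{3} = 4 + \left(\frac{5}{3} + \frac{D}{3}\right) = \frac{17}{3} + \frac{D}{3}$)
$6 t{\left(-8,g{\left(-5,1 \right)} \right)} = 6 \left(\frac{17}{3} + \frac{4 - 1}{3}\right) = 6 \left(\frac{17}{3} + \frac{1}{3} \cdot 3\right) = 6 \left(\frac{17}{3} + 1\right) = 6 \cdot \frac{20}{3} = 40$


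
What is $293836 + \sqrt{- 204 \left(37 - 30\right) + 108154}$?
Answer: $293836 + \sqrt{106726} \approx 2.9416 \cdot 10^{5}$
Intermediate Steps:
$293836 + \sqrt{- 204 \left(37 - 30\right) + 108154} = 293836 + \sqrt{\left(-204\right) 7 + 108154} = 293836 + \sqrt{-1428 + 108154} = 293836 + \sqrt{106726}$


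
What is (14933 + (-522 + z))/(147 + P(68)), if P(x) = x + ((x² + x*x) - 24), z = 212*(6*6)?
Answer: 22043/9439 ≈ 2.3353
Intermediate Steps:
z = 7632 (z = 212*36 = 7632)
P(x) = -24 + x + 2*x² (P(x) = x + ((x² + x²) - 24) = x + (2*x² - 24) = x + (-24 + 2*x²) = -24 + x + 2*x²)
(14933 + (-522 + z))/(147 + P(68)) = (14933 + (-522 + 7632))/(147 + (-24 + 68 + 2*68²)) = (14933 + 7110)/(147 + (-24 + 68 + 2*4624)) = 22043/(147 + (-24 + 68 + 9248)) = 22043/(147 + 9292) = 22043/9439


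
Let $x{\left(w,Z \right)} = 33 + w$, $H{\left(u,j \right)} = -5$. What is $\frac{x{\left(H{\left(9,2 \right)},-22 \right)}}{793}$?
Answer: $\frac{28}{793} \approx 0.035309$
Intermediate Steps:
$\frac{x{\left(H{\left(9,2 \right)},-22 \right)}}{793} = \frac{33 - 5}{793} = 28 \cdot \frac{1}{793} = \frac{28}{793}$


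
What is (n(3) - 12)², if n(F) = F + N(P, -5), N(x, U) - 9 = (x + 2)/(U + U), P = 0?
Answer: 1/25 ≈ 0.040000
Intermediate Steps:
N(x, U) = 9 + (2 + x)/(2*U) (N(x, U) = 9 + (x + 2)/(U + U) = 9 + (2 + x)/((2*U)) = 9 + (2 + x)*(1/(2*U)) = 9 + (2 + x)/(2*U))
n(F) = 44/5 + F (n(F) = F + (½)*(2 + 0 + 18*(-5))/(-5) = F + (½)*(-⅕)*(2 + 0 - 90) = F + (½)*(-⅕)*(-88) = F + 44/5 = 44/5 + F)
(n(3) - 12)² = ((44/5 + 3) - 12)² = (59/5 - 12)² = (-⅕)² = 1/25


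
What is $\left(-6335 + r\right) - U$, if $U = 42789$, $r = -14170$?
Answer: $-63294$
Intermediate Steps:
$\left(-6335 + r\right) - U = \left(-6335 - 14170\right) - 42789 = -20505 - 42789 = -63294$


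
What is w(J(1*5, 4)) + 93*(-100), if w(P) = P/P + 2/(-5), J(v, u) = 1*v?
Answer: -46497/5 ≈ -9299.4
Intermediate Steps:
J(v, u) = v
w(P) = ⅗ (w(P) = 1 + 2*(-⅕) = 1 - ⅖ = ⅗)
w(J(1*5, 4)) + 93*(-100) = ⅗ + 93*(-100) = ⅗ - 9300 = -46497/5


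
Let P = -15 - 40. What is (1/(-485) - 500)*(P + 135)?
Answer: -3880016/97 ≈ -40000.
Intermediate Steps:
P = -55
(1/(-485) - 500)*(P + 135) = (1/(-485) - 500)*(-55 + 135) = (-1/485 - 500)*80 = -242501/485*80 = -3880016/97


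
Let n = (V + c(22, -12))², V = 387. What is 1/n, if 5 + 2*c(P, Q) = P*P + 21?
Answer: 1/405769 ≈ 2.4645e-6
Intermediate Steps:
c(P, Q) = 8 + P²/2 (c(P, Q) = -5/2 + (P*P + 21)/2 = -5/2 + (P² + 21)/2 = -5/2 + (21 + P²)/2 = -5/2 + (21/2 + P²/2) = 8 + P²/2)
n = 405769 (n = (387 + (8 + (½)*22²))² = (387 + (8 + (½)*484))² = (387 + (8 + 242))² = (387 + 250)² = 637² = 405769)
1/n = 1/405769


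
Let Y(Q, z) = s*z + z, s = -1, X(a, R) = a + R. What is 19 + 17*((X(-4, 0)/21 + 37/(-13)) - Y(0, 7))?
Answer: -8906/273 ≈ -32.623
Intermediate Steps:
X(a, R) = R + a
Y(Q, z) = 0 (Y(Q, z) = -z + z = 0)
19 + 17*((X(-4, 0)/21 + 37/(-13)) - Y(0, 7)) = 19 + 17*(((0 - 4)/21 + 37/(-13)) - 1*0) = 19 + 17*((-4*1/21 + 37*(-1/13)) + 0) = 19 + 17*((-4/21 - 37/13) + 0) = 19 + 17*(-829/273 + 0) = 19 + 17*(-829/273) = 19 - 14093/273 = -8906/273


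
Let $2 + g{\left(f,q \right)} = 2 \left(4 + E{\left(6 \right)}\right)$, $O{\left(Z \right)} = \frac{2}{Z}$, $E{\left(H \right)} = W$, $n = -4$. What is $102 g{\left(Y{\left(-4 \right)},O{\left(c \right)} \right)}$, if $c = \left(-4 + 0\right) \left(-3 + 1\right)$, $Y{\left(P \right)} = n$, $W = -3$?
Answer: $0$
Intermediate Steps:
$Y{\left(P \right)} = -4$
$E{\left(H \right)} = -3$
$c = 8$ ($c = \left(-4\right) \left(-2\right) = 8$)
$g{\left(f,q \right)} = 0$ ($g{\left(f,q \right)} = -2 + 2 \left(4 - 3\right) = -2 + 2 \cdot 1 = -2 + 2 = 0$)
$102 g{\left(Y{\left(-4 \right)},O{\left(c \right)} \right)} = 102 \cdot 0 = 0$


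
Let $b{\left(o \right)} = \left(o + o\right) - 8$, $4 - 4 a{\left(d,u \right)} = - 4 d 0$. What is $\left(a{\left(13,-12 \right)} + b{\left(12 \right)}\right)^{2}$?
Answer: $289$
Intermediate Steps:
$a{\left(d,u \right)} = 1$ ($a{\left(d,u \right)} = 1 - \frac{- 4 d 0}{4} = 1 - 0 = 1 + 0 = 1$)
$b{\left(o \right)} = -8 + 2 o$ ($b{\left(o \right)} = 2 o - 8 = -8 + 2 o$)
$\left(a{\left(13,-12 \right)} + b{\left(12 \right)}\right)^{2} = \left(1 + \left(-8 + 2 \cdot 12\right)\right)^{2} = \left(1 + \left(-8 + 24\right)\right)^{2} = \left(1 + 16\right)^{2} = 17^{2} = 289$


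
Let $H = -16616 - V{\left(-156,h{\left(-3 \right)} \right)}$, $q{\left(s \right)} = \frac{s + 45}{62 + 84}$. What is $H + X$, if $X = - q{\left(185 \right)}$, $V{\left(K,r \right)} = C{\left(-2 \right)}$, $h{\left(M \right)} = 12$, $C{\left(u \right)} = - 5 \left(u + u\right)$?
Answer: $- \frac{1214543}{73} \approx -16638.0$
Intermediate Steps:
$C{\left(u \right)} = - 10 u$ ($C{\left(u \right)} = - 5 \cdot 2 u = - 10 u$)
$V{\left(K,r \right)} = 20$ ($V{\left(K,r \right)} = \left(-10\right) \left(-2\right) = 20$)
$q{\left(s \right)} = \frac{45}{146} + \frac{s}{146}$ ($q{\left(s \right)} = \frac{45 + s}{146} = \left(45 + s\right) \frac{1}{146} = \frac{45}{146} + \frac{s}{146}$)
$H = -16636$ ($H = -16616 - 20 = -16636$)
$X = - \frac{115}{73}$ ($X = - (\frac{45}{146} + \frac{1}{146} \cdot 185) = - (\frac{45}{146} + \frac{185}{146}) = \left(-1\right) \frac{115}{73} = - \frac{115}{73} \approx -1.5753$)
$H + X = -16636 - \frac{115}{73} = - \frac{1214543}{73}$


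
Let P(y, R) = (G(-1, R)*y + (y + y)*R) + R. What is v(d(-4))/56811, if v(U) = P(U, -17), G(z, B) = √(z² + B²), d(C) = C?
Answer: 119/56811 - 4*√290/56811 ≈ 0.00089564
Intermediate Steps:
G(z, B) = √(B² + z²)
P(y, R) = R + y*√(1 + R²) + 2*R*y (P(y, R) = (√(R² + (-1)²)*y + (y + y)*R) + R = (√(R² + 1)*y + (2*y)*R) + R = (√(1 + R²)*y + 2*R*y) + R = (y*√(1 + R²) + 2*R*y) + R = R + y*√(1 + R²) + 2*R*y)
v(U) = -17 - 34*U + U*√290 (v(U) = -17 + U*√(1 + (-17)²) + 2*(-17)*U = -17 + U*√(1 + 289) - 34*U = -17 + U*√290 - 34*U = -17 - 34*U + U*√290)
v(d(-4))/56811 = (-17 - 34*(-4) - 4*√290)/56811 = (-17 + 136 - 4*√290)*(1/56811) = (119 - 4*√290)*(1/56811) = 119/56811 - 4*√290/56811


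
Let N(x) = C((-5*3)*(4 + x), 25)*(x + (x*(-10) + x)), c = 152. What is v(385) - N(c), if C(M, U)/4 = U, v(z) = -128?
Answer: 121472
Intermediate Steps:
C(M, U) = 4*U
N(x) = -800*x (N(x) = (4*25)*(x + (x*(-10) + x)) = 100*(x + (-10*x + x)) = 100*(x - 9*x) = 100*(-8*x) = -800*x)
v(385) - N(c) = -128 - (-800)*152 = -128 - 1*(-121600) = -128 + 121600 = 121472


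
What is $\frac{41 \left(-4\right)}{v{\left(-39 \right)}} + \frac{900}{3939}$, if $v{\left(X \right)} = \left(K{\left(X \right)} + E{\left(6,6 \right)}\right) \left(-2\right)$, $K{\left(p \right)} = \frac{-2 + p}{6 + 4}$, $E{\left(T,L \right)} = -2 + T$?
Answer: $- \frac{1076360}{1313} \approx -819.77$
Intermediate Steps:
$K{\left(p \right)} = - \frac{1}{5} + \frac{p}{10}$ ($K{\left(p \right)} = \frac{-2 + p}{10} = \left(-2 + p\right) \frac{1}{10} = - \frac{1}{5} + \frac{p}{10}$)
$v{\left(X \right)} = - \frac{38}{5} - \frac{X}{5}$ ($v{\left(X \right)} = \left(\left(- \frac{1}{5} + \frac{X}{10}\right) + \left(-2 + 6\right)\right) \left(-2\right) = \left(\left(- \frac{1}{5} + \frac{X}{10}\right) + 4\right) \left(-2\right) = \left(\frac{19}{5} + \frac{X}{10}\right) \left(-2\right) = - \frac{38}{5} - \frac{X}{5}$)
$\frac{41 \left(-4\right)}{v{\left(-39 \right)}} + \frac{900}{3939} = \frac{41 \left(-4\right)}{- \frac{38}{5} - - \frac{39}{5}} + \frac{900}{3939} = - \frac{164}{- \frac{38}{5} + \frac{39}{5}} + 900 \cdot \frac{1}{3939} = - 164 \frac{1}{\frac{1}{5}} + \frac{300}{1313} = \left(-164\right) 5 + \frac{300}{1313} = -820 + \frac{300}{1313} = - \frac{1076360}{1313}$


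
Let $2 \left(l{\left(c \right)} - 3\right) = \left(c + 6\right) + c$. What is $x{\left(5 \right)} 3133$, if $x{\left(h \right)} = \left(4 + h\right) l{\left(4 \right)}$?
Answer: $281970$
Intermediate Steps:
$l{\left(c \right)} = 6 + c$ ($l{\left(c \right)} = 3 + \frac{\left(c + 6\right) + c}{2} = 3 + \frac{\left(6 + c\right) + c}{2} = 3 + \frac{6 + 2 c}{2} = 3 + \left(3 + c\right) = 6 + c$)
$x{\left(h \right)} = 40 + 10 h$ ($x{\left(h \right)} = \left(4 + h\right) \left(6 + 4\right) = \left(4 + h\right) 10 = 40 + 10 h$)
$x{\left(5 \right)} 3133 = \left(40 + 10 \cdot 5\right) 3133 = \left(40 + 50\right) 3133 = 90 \cdot 3133 = 281970$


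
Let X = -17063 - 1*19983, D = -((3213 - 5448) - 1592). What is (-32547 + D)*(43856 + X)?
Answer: -195583200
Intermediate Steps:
D = 3827 (D = -(-2235 - 1592) = -1*(-3827) = 3827)
X = -37046 (X = -17063 - 19983 = -37046)
(-32547 + D)*(43856 + X) = (-32547 + 3827)*(43856 - 37046) = -28720*6810 = -195583200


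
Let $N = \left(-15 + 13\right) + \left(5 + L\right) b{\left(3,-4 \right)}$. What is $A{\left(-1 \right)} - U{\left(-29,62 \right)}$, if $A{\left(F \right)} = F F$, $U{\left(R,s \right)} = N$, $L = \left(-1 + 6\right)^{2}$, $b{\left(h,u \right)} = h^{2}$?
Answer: $-267$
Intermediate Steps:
$L = 25$ ($L = 5^{2} = 25$)
$N = 268$ ($N = \left(-15 + 13\right) + \left(5 + 25\right) 3^{2} = -2 + 30 \cdot 9 = -2 + 270 = 268$)
$U{\left(R,s \right)} = 268$
$A{\left(F \right)} = F^{2}$
$A{\left(-1 \right)} - U{\left(-29,62 \right)} = \left(-1\right)^{2} - 268 = 1 - 268 = -267$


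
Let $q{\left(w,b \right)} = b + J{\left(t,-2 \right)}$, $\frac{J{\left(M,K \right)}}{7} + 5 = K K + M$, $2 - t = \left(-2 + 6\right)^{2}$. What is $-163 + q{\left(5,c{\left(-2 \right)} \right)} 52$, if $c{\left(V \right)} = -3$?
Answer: $-5779$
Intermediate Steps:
$t = -14$ ($t = 2 - \left(-2 + 6\right)^{2} = 2 - 4^{2} = 2 - 16 = -14$)
$J{\left(M,K \right)} = -35 + 7 M + 7 K^{2}$ ($J{\left(M,K \right)} = -35 + 7 \left(K K + M\right) = -35 + 7 \left(K^{2} + M\right) = -35 + 7 \left(M + K^{2}\right) = -35 + \left(7 M + 7 K^{2}\right) = -35 + 7 M + 7 K^{2}$)
$q{\left(w,b \right)} = -105 + b$ ($q{\left(w,b \right)} = b + \left(-35 + 7 \left(-14\right) + 7 \left(-2\right)^{2}\right) = b - 105 = -105 + b$)
$-163 + q{\left(5,c{\left(-2 \right)} \right)} 52 = -163 + \left(-105 - 3\right) 52 = -163 - 5616 = -5779$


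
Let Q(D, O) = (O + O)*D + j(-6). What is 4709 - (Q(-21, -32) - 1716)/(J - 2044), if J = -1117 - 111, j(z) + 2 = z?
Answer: 3851867/818 ≈ 4708.9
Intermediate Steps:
j(z) = -2 + z
J = -1228
Q(D, O) = -8 + 2*D*O (Q(D, O) = (O + O)*D + (-2 - 6) = (2*O)*D - 8 = 2*D*O - 8 = -8 + 2*D*O)
4709 - (Q(-21, -32) - 1716)/(J - 2044) = 4709 - ((-8 + 2*(-21)*(-32)) - 1716)/(-1228 - 2044) = 4709 - ((-8 + 1344) - 1716)/(-3272) = 4709 - (1336 - 1716)*(-1)/3272 = 4709 - (-380)*(-1)/3272 = 4709 - 1*95/818 = 4709 - 95/818 = 3851867/818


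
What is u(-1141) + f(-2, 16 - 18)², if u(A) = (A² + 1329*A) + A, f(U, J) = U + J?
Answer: -215633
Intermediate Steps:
f(U, J) = J + U
u(A) = A² + 1330*A
u(-1141) + f(-2, 16 - 18)² = -1141*(1330 - 1141) + ((16 - 18) - 2)² = -1141*189 + (-2 - 2)² = -215649 + (-4)² = -215649 + 16 = -215633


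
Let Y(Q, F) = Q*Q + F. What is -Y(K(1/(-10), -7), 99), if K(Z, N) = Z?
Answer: -9901/100 ≈ -99.010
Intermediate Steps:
Y(Q, F) = F + Q² (Y(Q, F) = Q² + F = F + Q²)
-Y(K(1/(-10), -7), 99) = -(99 + (1/(-10))²) = -(99 + (-⅒)²) = -(99 + 1/100) = -1*9901/100 = -9901/100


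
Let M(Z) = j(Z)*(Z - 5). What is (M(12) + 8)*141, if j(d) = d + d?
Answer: 24816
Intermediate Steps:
j(d) = 2*d
M(Z) = 2*Z*(-5 + Z) (M(Z) = (2*Z)*(Z - 5) = (2*Z)*(-5 + Z) = 2*Z*(-5 + Z))
(M(12) + 8)*141 = (2*12*(-5 + 12) + 8)*141 = (2*12*7 + 8)*141 = (168 + 8)*141 = 176*141 = 24816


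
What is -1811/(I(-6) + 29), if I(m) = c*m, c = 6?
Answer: 1811/7 ≈ 258.71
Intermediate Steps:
I(m) = 6*m
-1811/(I(-6) + 29) = -1811/(6*(-6) + 29) = -1811/(-36 + 29) = -1811/(-7) = -1811*(-⅐) = 1811/7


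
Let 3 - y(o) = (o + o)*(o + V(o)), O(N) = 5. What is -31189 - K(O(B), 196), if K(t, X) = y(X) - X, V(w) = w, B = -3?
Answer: 122668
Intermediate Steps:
y(o) = 3 - 4*o**2 (y(o) = 3 - (o + o)*(o + o) = 3 - 2*o*2*o = 3 - 4*o**2)
K(t, X) = 3 - X - 4*X**2 (K(t, X) = (3 - 4*X**2) - X = 3 - X - 4*X**2)
-31189 - K(O(B), 196) = -31189 - (3 - 1*196 - 4*196**2) = -31189 - (3 - 196 - 4*38416) = -31189 - (3 - 196 - 153664) = -31189 - 1*(-153857) = -31189 + 153857 = 122668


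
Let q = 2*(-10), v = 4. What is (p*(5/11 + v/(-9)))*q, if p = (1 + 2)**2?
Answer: -20/11 ≈ -1.8182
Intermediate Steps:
p = 9 (p = 3**2 = 9)
q = -20
(p*(5/11 + v/(-9)))*q = (9*(5/11 + 4/(-9)))*(-20) = (9*(5*(1/11) + 4*(-1/9)))*(-20) = (9*(5/11 - 4/9))*(-20) = (9*(1/99))*(-20) = (1/11)*(-20) = -20/11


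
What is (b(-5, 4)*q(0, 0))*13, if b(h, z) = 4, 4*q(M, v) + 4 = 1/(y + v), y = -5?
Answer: -273/5 ≈ -54.600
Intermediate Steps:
q(M, v) = -1 + 1/(4*(-5 + v))
(b(-5, 4)*q(0, 0))*13 = (4*((21/4 - 1*0)/(-5 + 0)))*13 = (4*((21/4 + 0)/(-5)))*13 = (4*(-⅕*21/4))*13 = (4*(-21/20))*13 = -21/5*13 = -273/5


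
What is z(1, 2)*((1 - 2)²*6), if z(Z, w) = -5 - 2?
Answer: -42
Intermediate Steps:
z(Z, w) = -7
z(1, 2)*((1 - 2)²*6) = -7*(1 - 2)²*6 = -7*(-1)²*6 = -7*6 = -42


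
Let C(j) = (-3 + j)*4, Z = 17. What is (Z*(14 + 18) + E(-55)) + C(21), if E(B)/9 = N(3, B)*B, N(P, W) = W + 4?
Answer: 25861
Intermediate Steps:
N(P, W) = 4 + W
E(B) = 9*B*(4 + B) (E(B) = 9*((4 + B)*B) = 9*(B*(4 + B)) = 9*B*(4 + B))
C(j) = -12 + 4*j
(Z*(14 + 18) + E(-55)) + C(21) = (17*(14 + 18) + 9*(-55)*(4 - 55)) + (-12 + 4*21) = (17*32 + 9*(-55)*(-51)) + (-12 + 84) = (544 + 25245) + 72 = 25789 + 72 = 25861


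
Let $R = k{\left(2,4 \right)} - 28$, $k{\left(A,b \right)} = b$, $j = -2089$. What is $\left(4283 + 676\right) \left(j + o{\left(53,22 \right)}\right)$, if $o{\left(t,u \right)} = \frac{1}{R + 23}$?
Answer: $-10364310$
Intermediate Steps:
$R = -24$ ($R = 4 - 28 = -24$)
$o{\left(t,u \right)} = -1$ ($o{\left(t,u \right)} = \frac{1}{-24 + 23} = \frac{1}{-1} = -1$)
$\left(4283 + 676\right) \left(j + o{\left(53,22 \right)}\right) = \left(4283 + 676\right) \left(-2089 - 1\right) = 4959 \left(-2090\right) = -10364310$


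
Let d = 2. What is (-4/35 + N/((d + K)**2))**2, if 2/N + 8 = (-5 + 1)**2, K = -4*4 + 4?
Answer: 97969/7840000 ≈ 0.012496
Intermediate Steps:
K = -12 (K = -16 + 4 = -12)
N = 1/4 (N = 2/(-8 + (-5 + 1)**2) = 2/(-8 + (-4)**2) = 2/(-8 + 16) = 2/8 = 2*(1/8) = 1/4 ≈ 0.25000)
(-4/35 + N/((d + K)**2))**2 = (-4/35 + 1/(4*((2 - 12)**2)))**2 = (-4*1/35 + 1/(4*((-10)**2)))**2 = (-4/35 + (1/4)/100)**2 = (-4/35 + (1/4)*(1/100))**2 = (-4/35 + 1/400)**2 = (-313/2800)**2 = 97969/7840000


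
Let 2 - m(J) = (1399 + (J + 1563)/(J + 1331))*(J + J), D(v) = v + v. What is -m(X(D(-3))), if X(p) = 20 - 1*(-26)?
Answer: 177376190/1377 ≈ 1.2881e+5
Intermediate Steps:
D(v) = 2*v
X(p) = 46 (X(p) = 20 + 26 = 46)
m(J) = 2 - 2*J*(1399 + (1563 + J)/(1331 + J)) (m(J) = 2 - (1399 + (J + 1563)/(J + 1331))*(J + J) = 2 - (1399 + (1563 + J)/(1331 + J))*2*J = 2 - 2*J*(1399 + (1563 + J)/(1331 + J)))
-m(X(D(-3))) = -2*(1331 - 1863631*46 - 1400*46**2)/(1331 + 46) = -2*(1331 - 85727026 - 1400*2116)/1377 = -2*(1331 - 85727026 - 2962400)/1377 = -2*(-88688095)/1377 = -1*(-177376190/1377) = 177376190/1377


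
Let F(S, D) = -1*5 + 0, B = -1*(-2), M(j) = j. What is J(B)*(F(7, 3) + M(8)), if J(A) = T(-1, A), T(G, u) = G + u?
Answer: 3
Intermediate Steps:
B = 2
F(S, D) = -5 (F(S, D) = -5 + 0 = -5)
J(A) = -1 + A
J(B)*(F(7, 3) + M(8)) = (-1 + 2)*(-5 + 8) = 1*3 = 3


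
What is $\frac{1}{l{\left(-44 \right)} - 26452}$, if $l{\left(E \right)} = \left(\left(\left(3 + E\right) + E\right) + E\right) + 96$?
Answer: $- \frac{1}{26485} \approx -3.7757 \cdot 10^{-5}$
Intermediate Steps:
$l{\left(E \right)} = 99 + 3 E$ ($l{\left(E \right)} = \left(\left(3 + 2 E\right) + E\right) + 96 = \left(3 + 3 E\right) + 96 = 99 + 3 E$)
$\frac{1}{l{\left(-44 \right)} - 26452} = \frac{1}{\left(99 + 3 \left(-44\right)\right) - 26452} = \frac{1}{\left(99 - 132\right) - 26452} = \frac{1}{-33 - 26452} = \frac{1}{-26485} = - \frac{1}{26485}$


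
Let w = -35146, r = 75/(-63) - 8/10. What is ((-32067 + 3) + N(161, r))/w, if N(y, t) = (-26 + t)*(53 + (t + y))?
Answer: 418930679/387484650 ≈ 1.0812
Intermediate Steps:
r = -209/105 (r = 75*(-1/63) - 8*1/10 = -25/21 - 4/5 = -209/105 ≈ -1.9905)
N(y, t) = (-26 + t)*(53 + t + y)
((-32067 + 3) + N(161, r))/w = ((-32067 + 3) + (-1378 + (-209/105)**2 - 26*161 + 27*(-209/105) - 209/105*161))/(-35146) = (-32064 + (-1378 + 43681/11025 - 4186 - 1881/35 - 4807/15))*(-1/35146) = (-32064 - 65425079/11025)*(-1/35146) = -418930679/11025*(-1/35146) = 418930679/387484650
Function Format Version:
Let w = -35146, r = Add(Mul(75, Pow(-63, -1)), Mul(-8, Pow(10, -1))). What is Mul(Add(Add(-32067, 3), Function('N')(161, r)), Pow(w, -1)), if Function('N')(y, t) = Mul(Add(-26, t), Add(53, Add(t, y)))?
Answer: Rational(418930679, 387484650) ≈ 1.0812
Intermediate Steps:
r = Rational(-209, 105) (r = Add(Mul(75, Rational(-1, 63)), Mul(-8, Rational(1, 10))) = Add(Rational(-25, 21), Rational(-4, 5)) = Rational(-209, 105) ≈ -1.9905)
Function('N')(y, t) = Mul(Add(-26, t), Add(53, t, y))
Mul(Add(Add(-32067, 3), Function('N')(161, r)), Pow(w, -1)) = Mul(Add(Add(-32067, 3), Add(-1378, Pow(Rational(-209, 105), 2), Mul(-26, 161), Mul(27, Rational(-209, 105)), Mul(Rational(-209, 105), 161))), Pow(-35146, -1)) = Mul(Add(-32064, Add(-1378, Rational(43681, 11025), -4186, Rational(-1881, 35), Rational(-4807, 15))), Rational(-1, 35146)) = Mul(Add(-32064, Rational(-65425079, 11025)), Rational(-1, 35146)) = Mul(Rational(-418930679, 11025), Rational(-1, 35146)) = Rational(418930679, 387484650)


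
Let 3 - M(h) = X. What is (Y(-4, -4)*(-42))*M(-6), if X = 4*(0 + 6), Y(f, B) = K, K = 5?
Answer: 4410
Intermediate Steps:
Y(f, B) = 5
X = 24 (X = 4*6 = 24)
M(h) = -21 (M(h) = 3 - 1*24 = 3 - 24 = -21)
(Y(-4, -4)*(-42))*M(-6) = (5*(-42))*(-21) = -210*(-21) = 4410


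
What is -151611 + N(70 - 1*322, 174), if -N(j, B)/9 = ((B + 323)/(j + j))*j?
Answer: -307695/2 ≈ -1.5385e+5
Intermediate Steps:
N(j, B) = -2907/2 - 9*B/2 (N(j, B) = -9*(B + 323)/(j + j)*j = -9*(323 + B)/((2*j))*j = -9*(323 + B)*(1/(2*j))*j = -9*(323 + B)/(2*j)*j = -9*(323/2 + B/2) = -2907/2 - 9*B/2)
-151611 + N(70 - 1*322, 174) = -151611 + (-2907/2 - 9/2*174) = -151611 + (-2907/2 - 783) = -151611 - 4473/2 = -307695/2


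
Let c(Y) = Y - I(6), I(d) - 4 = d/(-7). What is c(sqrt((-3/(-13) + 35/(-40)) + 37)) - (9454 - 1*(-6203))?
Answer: -109621/7 + sqrt(98306)/52 ≈ -15654.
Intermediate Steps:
I(d) = 4 - d/7 (I(d) = 4 + d/(-7) = 4 + d*(-1/7) = 4 - d/7)
c(Y) = -22/7 + Y (c(Y) = Y - (4 - 1/7*6) = Y - (4 - 6/7) = Y - 1*22/7 = Y - 22/7 = -22/7 + Y)
c(sqrt((-3/(-13) + 35/(-40)) + 37)) - (9454 - 1*(-6203)) = (-22/7 + sqrt((-3/(-13) + 35/(-40)) + 37)) - (9454 - 1*(-6203)) = (-22/7 + sqrt((-3*(-1/13) + 35*(-1/40)) + 37)) - (9454 + 6203) = (-22/7 + sqrt((3/13 - 7/8) + 37)) - 1*15657 = (-22/7 + sqrt(-67/104 + 37)) - 15657 = (-22/7 + sqrt(3781/104)) - 15657 = (-22/7 + sqrt(98306)/52) - 15657 = -109621/7 + sqrt(98306)/52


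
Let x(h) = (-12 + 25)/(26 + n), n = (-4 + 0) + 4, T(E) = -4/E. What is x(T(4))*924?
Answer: 462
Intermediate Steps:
n = 0 (n = -4 + 4 = 0)
x(h) = ½ (x(h) = (-12 + 25)/(26 + 0) = 13/26 = 13*(1/26) = ½)
x(T(4))*924 = (½)*924 = 462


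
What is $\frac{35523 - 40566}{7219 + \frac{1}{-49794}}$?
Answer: $- \frac{251111142}{359462885} \approx -0.69857$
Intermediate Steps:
$\frac{35523 - 40566}{7219 + \frac{1}{-49794}} = - \frac{5043}{7219 - \frac{1}{49794}} = - \frac{5043}{\frac{359462885}{49794}} = \left(-5043\right) \frac{49794}{359462885} = - \frac{251111142}{359462885}$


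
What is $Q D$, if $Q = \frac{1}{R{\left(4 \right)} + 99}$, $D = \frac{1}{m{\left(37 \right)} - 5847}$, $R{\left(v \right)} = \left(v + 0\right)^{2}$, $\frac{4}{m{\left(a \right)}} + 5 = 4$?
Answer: $- \frac{1}{672865} \approx -1.4862 \cdot 10^{-6}$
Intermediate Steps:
$m{\left(a \right)} = -4$ ($m{\left(a \right)} = \frac{4}{-5 + 4} = \frac{4}{-1} = 4 \left(-1\right) = -4$)
$R{\left(v \right)} = v^{2}$
$D = - \frac{1}{5851}$ ($D = \frac{1}{-4 - 5847} = \frac{1}{-5851} = - \frac{1}{5851} \approx -0.00017091$)
$Q = \frac{1}{115}$ ($Q = \frac{1}{4^{2} + 99} = \frac{1}{16 + 99} = \frac{1}{115} \approx 0.0086956$)
$Q D = \frac{1}{115} \left(- \frac{1}{5851}\right) = - \frac{1}{672865}$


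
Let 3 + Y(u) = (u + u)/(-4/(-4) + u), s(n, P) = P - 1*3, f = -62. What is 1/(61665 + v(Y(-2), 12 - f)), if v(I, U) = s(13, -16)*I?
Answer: 1/61646 ≈ 1.6222e-5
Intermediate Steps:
s(n, P) = -3 + P (s(n, P) = P - 3 = -3 + P)
Y(u) = -3 + 2*u/(1 + u) (Y(u) = -3 + (u + u)/(-4/(-4) + u) = -3 + (2*u)/(-4*(-¼) + u) = -3 + (2*u)/(1 + u) = -3 + 2*u/(1 + u))
v(I, U) = -19*I (v(I, U) = (-3 - 16)*I = -19*I)
1/(61665 + v(Y(-2), 12 - f)) = 1/(61665 - 19*(-3 - 1*(-2))/(1 - 2)) = 1/(61665 - 19*(-3 + 2)/(-1)) = 1/(61665 - (-19)*(-1)) = 1/(61665 - 19*1) = 1/(61665 - 19) = 1/61646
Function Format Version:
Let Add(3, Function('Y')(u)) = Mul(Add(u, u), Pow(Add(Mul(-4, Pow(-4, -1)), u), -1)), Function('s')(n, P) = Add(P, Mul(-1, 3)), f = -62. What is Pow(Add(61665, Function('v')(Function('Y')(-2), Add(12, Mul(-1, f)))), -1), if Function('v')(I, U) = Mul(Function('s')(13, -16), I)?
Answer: Rational(1, 61646) ≈ 1.6222e-5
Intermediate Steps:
Function('s')(n, P) = Add(-3, P) (Function('s')(n, P) = Add(P, -3) = Add(-3, P))
Function('Y')(u) = Add(-3, Mul(2, u, Pow(Add(1, u), -1))) (Function('Y')(u) = Add(-3, Mul(Add(u, u), Pow(Add(Mul(-4, Pow(-4, -1)), u), -1))) = Add(-3, Mul(Mul(2, u), Pow(Add(Mul(-4, Rational(-1, 4)), u), -1))) = Add(-3, Mul(Mul(2, u), Pow(Add(1, u), -1))) = Add(-3, Mul(2, u, Pow(Add(1, u), -1))))
Function('v')(I, U) = Mul(-19, I) (Function('v')(I, U) = Mul(Add(-3, -16), I) = Mul(-19, I))
Pow(Add(61665, Function('v')(Function('Y')(-2), Add(12, Mul(-1, f)))), -1) = Pow(Add(61665, Mul(-19, Mul(Pow(Add(1, -2), -1), Add(-3, Mul(-1, -2))))), -1) = Pow(Add(61665, Mul(-19, Mul(Pow(-1, -1), Add(-3, 2)))), -1) = Pow(Add(61665, Mul(-19, Mul(-1, -1))), -1) = Pow(Add(61665, Mul(-19, 1)), -1) = Pow(Add(61665, -19), -1) = Pow(61646, -1) = Rational(1, 61646)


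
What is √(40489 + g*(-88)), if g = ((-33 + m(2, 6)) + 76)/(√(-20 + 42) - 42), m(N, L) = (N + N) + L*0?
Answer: √(30792267025 + 1801228*√22)/871 ≈ 201.49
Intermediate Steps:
m(N, L) = 2*N (m(N, L) = 2*N + 0 = 2*N)
g = 47/(-42 + √22) (g = ((-33 + 2*2) + 76)/(√(-20 + 42) - 42) = ((-33 + 4) + 76)/(√22 - 42) = (-29 + 76)/(-42 + √22) = 47/(-42 + √22) ≈ -1.2597)
√(40489 + g*(-88)) = √(40489 + (-987/871 - 47*√22/1742)*(-88)) = √(40489 + (86856/871 + 2068*√22/871)) = √(35352775/871 + 2068*√22/871)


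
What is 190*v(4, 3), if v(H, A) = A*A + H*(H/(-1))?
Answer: -1330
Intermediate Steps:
v(H, A) = A² - H² (v(H, A) = A² + H*(H*(-1)) = A² + H*(-H) = A² - H²)
190*v(4, 3) = 190*(3² - 1*4²) = 190*(9 - 1*16) = 190*(9 - 16) = 190*(-7) = -1330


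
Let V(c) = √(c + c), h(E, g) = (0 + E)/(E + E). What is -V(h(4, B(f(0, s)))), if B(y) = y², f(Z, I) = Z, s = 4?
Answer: -1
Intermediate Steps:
h(E, g) = ½ (h(E, g) = E/((2*E)) = E*(1/(2*E)) = ½)
V(c) = √2*√c (V(c) = √(2*c) = √2*√c)
-V(h(4, B(f(0, s)))) = -√2*√(½) = -√2*√2/2 = -1*1 = -1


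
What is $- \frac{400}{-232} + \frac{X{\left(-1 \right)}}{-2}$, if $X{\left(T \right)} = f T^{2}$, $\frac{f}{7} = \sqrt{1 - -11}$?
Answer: $\frac{50}{29} - 7 \sqrt{3} \approx -10.4$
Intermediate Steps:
$f = 14 \sqrt{3}$ ($f = 7 \sqrt{1 - -11} = 7 \sqrt{1 + 11} = 7 \sqrt{12} = 7 \cdot 2 \sqrt{3} = 14 \sqrt{3} \approx 24.249$)
$X{\left(T \right)} = 14 \sqrt{3} T^{2}$
$- \frac{400}{-232} + \frac{X{\left(-1 \right)}}{-2} = - \frac{400}{-232} + \frac{14 \sqrt{3} \left(-1\right)^{2}}{-2} = \left(-400\right) \left(- \frac{1}{232}\right) + 14 \sqrt{3} \cdot 1 \left(- \frac{1}{2}\right) = \frac{50}{29} + 14 \sqrt{3} \left(- \frac{1}{2}\right) = \frac{50}{29} - 7 \sqrt{3}$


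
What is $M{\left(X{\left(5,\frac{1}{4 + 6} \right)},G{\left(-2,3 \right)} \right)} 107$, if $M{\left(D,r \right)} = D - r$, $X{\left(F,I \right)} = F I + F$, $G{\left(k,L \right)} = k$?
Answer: $\frac{1605}{2} \approx 802.5$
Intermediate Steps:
$X{\left(F,I \right)} = F + F I$
$M{\left(X{\left(5,\frac{1}{4 + 6} \right)},G{\left(-2,3 \right)} \right)} 107 = \left(5 \left(1 + \frac{1}{4 + 6}\right) - -2\right) 107 = \left(5 \left(1 + \frac{1}{10}\right) + 2\right) 107 = \left(5 \cdot \frac{11}{10} + 2\right) 107 = \left(\frac{11}{2} + 2\right) 107 = \frac{15}{2} \cdot 107 = \frac{1605}{2}$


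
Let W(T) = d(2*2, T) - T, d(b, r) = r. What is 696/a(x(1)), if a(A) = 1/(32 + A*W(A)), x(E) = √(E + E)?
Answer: 22272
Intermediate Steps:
W(T) = 0 (W(T) = T - T = 0)
x(E) = √2*√E (x(E) = √(2*E) = √2*√E)
a(A) = 1/32 (a(A) = 1/(32 + A*0) = 1/(32 + 0) = 1/32)
696/a(x(1)) = 696/(1/32) = 696*32 = 22272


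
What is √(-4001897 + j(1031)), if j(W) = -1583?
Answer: 2*I*√1000870 ≈ 2000.9*I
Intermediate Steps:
√(-4001897 + j(1031)) = √(-4001897 - 1583) = √(-4003480) = 2*I*√1000870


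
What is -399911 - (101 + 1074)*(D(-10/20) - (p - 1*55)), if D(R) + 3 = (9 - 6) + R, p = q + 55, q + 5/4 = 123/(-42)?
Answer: -11318533/28 ≈ -4.0423e+5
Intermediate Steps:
q = -117/28 (q = -5/4 + 123/(-42) = -5/4 + 123*(-1/42) = -5/4 - 41/14 = -117/28 ≈ -4.1786)
p = 1423/28 (p = -117/28 + 55 = 1423/28 ≈ 50.821)
D(R) = R (D(R) = -3 + ((9 - 6) + R) = -3 + (3 + R) = R)
-399911 - (101 + 1074)*(D(-10/20) - (p - 1*55)) = -399911 - (101 + 1074)*(-10/20 - (1423/28 - 1*55)) = -399911 - 1175*(-10*1/20 - (1423/28 - 55)) = -399911 - 1175*(-½ - 1*(-117/28)) = -399911 - 1175*(-½ + 117/28) = -399911 - 1175*103/28 = -399911 - 1*121025/28 = -399911 - 121025/28 = -11318533/28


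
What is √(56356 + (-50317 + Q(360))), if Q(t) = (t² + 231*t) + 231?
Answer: 7*√4470 ≈ 468.01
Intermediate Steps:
Q(t) = 231 + t² + 231*t
√(56356 + (-50317 + Q(360))) = √(56356 + (-50317 + (231 + 360² + 231*360))) = √(56356 + (-50317 + (231 + 129600 + 83160))) = √(56356 + (-50317 + 212991)) = √(56356 + 162674) = √219030 = 7*√4470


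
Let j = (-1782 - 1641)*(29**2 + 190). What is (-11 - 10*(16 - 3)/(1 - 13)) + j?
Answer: -21174679/6 ≈ -3.5291e+6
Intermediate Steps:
j = -3529113 (j = -3423*(841 + 190) = -3423*1031 = -3529113)
(-11 - 10*(16 - 3)/(1 - 13)) + j = (-11 - 10*(16 - 3)/(1 - 13)) - 3529113 = (-11 - 130/(-12)) - 3529113 = (-11 - 130*(-1)/12) - 3529113 = (-11 - 10*(-13/12)) - 3529113 = (-11 + 65/6) - 3529113 = -1/6 - 3529113 = -21174679/6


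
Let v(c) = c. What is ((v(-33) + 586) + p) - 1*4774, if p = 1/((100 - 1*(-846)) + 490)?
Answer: -6061355/1436 ≈ -4221.0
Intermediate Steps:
p = 1/1436 (p = 1/((100 + 846) + 490) = 1/(946 + 490) = 1/1436 ≈ 0.00069638)
((v(-33) + 586) + p) - 1*4774 = ((-33 + 586) + 1/1436) - 1*4774 = (553 + 1/1436) - 4774 = 794109/1436 - 4774 = -6061355/1436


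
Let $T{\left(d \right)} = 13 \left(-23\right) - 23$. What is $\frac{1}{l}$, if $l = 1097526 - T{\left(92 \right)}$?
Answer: $\frac{1}{1097848} \approx 9.1087 \cdot 10^{-7}$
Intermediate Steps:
$T{\left(d \right)} = -322$ ($T{\left(d \right)} = -299 - 23 = -322$)
$l = 1097848$ ($l = 1097526 - -322 = 1097526 + 322 = 1097848$)
$\frac{1}{l} = \frac{1}{1097848}$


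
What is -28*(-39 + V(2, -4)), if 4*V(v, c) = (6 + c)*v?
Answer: 1064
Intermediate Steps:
V(v, c) = v*(6 + c)/4 (V(v, c) = ((6 + c)*v)/4 = (v*(6 + c))/4 = v*(6 + c)/4)
-28*(-39 + V(2, -4)) = -28*(-39 + (¼)*2*(6 - 4)) = -28*(-39 + (¼)*2*2) = -28*(-39 + 1) = -28*(-38) = 1064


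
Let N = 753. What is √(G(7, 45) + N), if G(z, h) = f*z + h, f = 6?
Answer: 2*√210 ≈ 28.983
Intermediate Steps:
G(z, h) = h + 6*z (G(z, h) = 6*z + h = h + 6*z)
√(G(7, 45) + N) = √((45 + 6*7) + 753) = √((45 + 42) + 753) = √(87 + 753) = √840 = 2*√210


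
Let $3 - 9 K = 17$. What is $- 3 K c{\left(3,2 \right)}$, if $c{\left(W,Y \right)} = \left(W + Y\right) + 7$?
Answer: $56$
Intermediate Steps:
$K = - \frac{14}{9}$ ($K = \frac{1}{3} - \frac{17}{9} = - \frac{14}{9} \approx -1.5556$)
$c{\left(W,Y \right)} = 7 + W + Y$
$- 3 K c{\left(3,2 \right)} = \left(-3\right) \left(- \frac{14}{9}\right) \left(7 + 3 + 2\right) = \frac{14}{3} \cdot 12 = 56$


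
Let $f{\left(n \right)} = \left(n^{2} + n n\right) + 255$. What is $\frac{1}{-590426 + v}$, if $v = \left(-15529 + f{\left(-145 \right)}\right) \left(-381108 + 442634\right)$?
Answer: $\frac{1}{1646829750} \approx 6.0723 \cdot 10^{-10}$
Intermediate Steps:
$f{\left(n \right)} = 255 + 2 n^{2}$ ($f{\left(n \right)} = \left(n^{2} + n^{2}\right) + 255 = 2 n^{2} + 255 = 255 + 2 n^{2}$)
$v = 1647420176$ ($v = \left(-15529 + \left(255 + 2 \left(-145\right)^{2}\right)\right) \left(-381108 + 442634\right) = \left(-15529 + \left(255 + 2 \cdot 21025\right)\right) 61526 = \left(-15529 + \left(255 + 42050\right)\right) 61526 = \left(-15529 + 42305\right) 61526 = 26776 \cdot 61526 = 1647420176$)
$\frac{1}{-590426 + v} = \frac{1}{-590426 + 1647420176} = \frac{1}{1646829750}$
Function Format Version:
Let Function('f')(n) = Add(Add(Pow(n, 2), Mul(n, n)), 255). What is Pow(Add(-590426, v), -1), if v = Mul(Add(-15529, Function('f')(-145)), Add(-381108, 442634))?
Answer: Rational(1, 1646829750) ≈ 6.0723e-10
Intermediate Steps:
Function('f')(n) = Add(255, Mul(2, Pow(n, 2))) (Function('f')(n) = Add(Add(Pow(n, 2), Pow(n, 2)), 255) = Add(Mul(2, Pow(n, 2)), 255) = Add(255, Mul(2, Pow(n, 2))))
v = 1647420176 (v = Mul(Add(-15529, Add(255, Mul(2, Pow(-145, 2)))), Add(-381108, 442634)) = Mul(Add(-15529, Add(255, Mul(2, 21025))), 61526) = Mul(Add(-15529, Add(255, 42050)), 61526) = Mul(Add(-15529, 42305), 61526) = Mul(26776, 61526) = 1647420176)
Pow(Add(-590426, v), -1) = Pow(Add(-590426, 1647420176), -1) = Pow(1646829750, -1) = Rational(1, 1646829750)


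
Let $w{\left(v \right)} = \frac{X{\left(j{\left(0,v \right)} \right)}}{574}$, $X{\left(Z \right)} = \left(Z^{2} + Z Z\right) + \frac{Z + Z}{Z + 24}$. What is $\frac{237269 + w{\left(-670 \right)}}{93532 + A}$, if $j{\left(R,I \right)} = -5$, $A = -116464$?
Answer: $- \frac{143758703}{13894244} \approx -10.347$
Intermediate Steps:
$X{\left(Z \right)} = 2 Z^{2} + \frac{2 Z}{24 + Z}$ ($X{\left(Z \right)} = \left(Z^{2} + Z^{2}\right) + \frac{2 Z}{24 + Z} = 2 Z^{2} + \frac{2 Z}{24 + Z}$)
$w{\left(v \right)} = \frac{470}{5453}$ ($w{\left(v \right)} = \frac{2 \left(-5\right) \frac{1}{24 - 5} \left(1 + \left(-5\right)^{2} + 24 \left(-5\right)\right)}{574} = 2 \left(-5\right) \frac{1}{19} \left(1 + 25 - 120\right) \frac{1}{574} = 2 \left(-5\right) \frac{1}{19} \left(-94\right) \frac{1}{574} = \frac{940}{19} \cdot \frac{1}{574} = \frac{470}{5453}$)
$\frac{237269 + w{\left(-670 \right)}}{93532 + A} = \frac{237269 + \frac{470}{5453}}{93532 - 116464} = \frac{1293828327}{5453 \left(-22932\right)} = \frac{1293828327}{5453} \left(- \frac{1}{22932}\right) = - \frac{143758703}{13894244}$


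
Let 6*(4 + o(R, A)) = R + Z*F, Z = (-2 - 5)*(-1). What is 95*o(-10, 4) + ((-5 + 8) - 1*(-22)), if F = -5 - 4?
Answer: -9065/6 ≈ -1510.8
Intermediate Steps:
Z = 7 (Z = -7*(-1) = 7)
F = -9
o(R, A) = -29/2 + R/6 (o(R, A) = -4 + (R + 7*(-9))/6 = -4 + (R - 63)/6 = -4 + (-63 + R)/6 = -4 + (-21/2 + R/6) = -29/2 + R/6)
95*o(-10, 4) + ((-5 + 8) - 1*(-22)) = 95*(-29/2 + (1/6)*(-10)) + ((-5 + 8) - 1*(-22)) = 95*(-29/2 - 5/3) + (3 + 22) = 95*(-97/6) + 25 = -9215/6 + 25 = -9065/6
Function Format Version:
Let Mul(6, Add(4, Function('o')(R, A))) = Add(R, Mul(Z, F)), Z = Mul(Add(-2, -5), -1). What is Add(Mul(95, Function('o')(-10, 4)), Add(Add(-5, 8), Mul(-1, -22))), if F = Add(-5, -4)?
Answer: Rational(-9065, 6) ≈ -1510.8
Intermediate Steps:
Z = 7 (Z = Mul(-7, -1) = 7)
F = -9
Function('o')(R, A) = Add(Rational(-29, 2), Mul(Rational(1, 6), R)) (Function('o')(R, A) = Add(-4, Mul(Rational(1, 6), Add(R, Mul(7, -9)))) = Add(-4, Mul(Rational(1, 6), Add(R, -63))) = Add(-4, Mul(Rational(1, 6), Add(-63, R))) = Add(-4, Add(Rational(-21, 2), Mul(Rational(1, 6), R))) = Add(Rational(-29, 2), Mul(Rational(1, 6), R)))
Add(Mul(95, Function('o')(-10, 4)), Add(Add(-5, 8), Mul(-1, -22))) = Add(Mul(95, Add(Rational(-29, 2), Mul(Rational(1, 6), -10))), Add(Add(-5, 8), Mul(-1, -22))) = Add(Mul(95, Add(Rational(-29, 2), Rational(-5, 3))), Add(3, 22)) = Add(Mul(95, Rational(-97, 6)), 25) = Add(Rational(-9215, 6), 25) = Rational(-9065, 6)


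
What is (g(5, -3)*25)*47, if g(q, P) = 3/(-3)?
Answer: -1175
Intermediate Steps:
g(q, P) = -1 (g(q, P) = 3*(-⅓) = -1)
(g(5, -3)*25)*47 = -1*25*47 = -25*47 = -1175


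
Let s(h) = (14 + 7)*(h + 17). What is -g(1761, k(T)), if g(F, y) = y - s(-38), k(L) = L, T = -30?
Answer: -411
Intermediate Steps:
s(h) = 357 + 21*h (s(h) = 21*(17 + h) = 357 + 21*h)
g(F, y) = 441 + y (g(F, y) = y - (357 + 21*(-38)) = y - (357 - 798) = y - 1*(-441) = y + 441 = 441 + y)
-g(1761, k(T)) = -(441 - 30) = -1*411 = -411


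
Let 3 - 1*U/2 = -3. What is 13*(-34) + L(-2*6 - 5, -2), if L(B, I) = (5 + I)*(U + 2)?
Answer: -400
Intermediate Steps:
U = 12 (U = 6 - 2*(-3) = 6 + 6 = 12)
L(B, I) = 70 + 14*I (L(B, I) = (5 + I)*(12 + 2) = (5 + I)*14 = 70 + 14*I)
13*(-34) + L(-2*6 - 5, -2) = 13*(-34) + (70 + 14*(-2)) = -442 + (70 - 28) = -442 + 42 = -400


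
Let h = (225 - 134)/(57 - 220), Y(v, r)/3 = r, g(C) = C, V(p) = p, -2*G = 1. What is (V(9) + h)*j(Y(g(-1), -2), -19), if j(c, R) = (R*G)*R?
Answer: -248368/163 ≈ -1523.7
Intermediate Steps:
G = -1/2 (G = -1/2*1 = -1/2 ≈ -0.50000)
Y(v, r) = 3*r
j(c, R) = -R**2/2 (j(c, R) = (R*(-1/2))*R = (-R/2)*R = -R**2/2)
h = -91/163 (h = 91/(-163) = 91*(-1/163) = -91/163 ≈ -0.55828)
(V(9) + h)*j(Y(g(-1), -2), -19) = (9 - 91/163)*(-1/2*(-19)**2) = 1376*(-1/2*361)/163 = (1376/163)*(-361/2) = -248368/163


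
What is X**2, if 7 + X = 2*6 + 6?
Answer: 121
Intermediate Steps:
X = 11 (X = -7 + (2*6 + 6) = -7 + (12 + 6) = -7 + 18 = 11)
X**2 = 11**2 = 121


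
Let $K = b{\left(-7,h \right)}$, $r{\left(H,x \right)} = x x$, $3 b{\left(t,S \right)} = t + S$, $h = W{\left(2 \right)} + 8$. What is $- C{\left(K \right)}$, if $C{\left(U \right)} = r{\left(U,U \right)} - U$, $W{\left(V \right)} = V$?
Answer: $0$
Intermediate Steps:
$h = 10$ ($h = 2 + 8 = 10$)
$b{\left(t,S \right)} = \frac{S}{3} + \frac{t}{3}$ ($b{\left(t,S \right)} = \frac{t + S}{3} = \frac{S + t}{3} = \frac{S}{3} + \frac{t}{3}$)
$r{\left(H,x \right)} = x^{2}$
$K = 1$ ($K = \frac{1}{3} \cdot 10 + \frac{1}{3} \left(-7\right) = \frac{10}{3} - \frac{7}{3} = 1$)
$C{\left(U \right)} = U^{2} - U$
$- C{\left(K \right)} = - 1 \left(-1 + 1\right) = - 1 \cdot 0 = \left(-1\right) 0 = 0$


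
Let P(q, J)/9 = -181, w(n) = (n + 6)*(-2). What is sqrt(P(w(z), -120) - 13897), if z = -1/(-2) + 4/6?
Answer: I*sqrt(15526) ≈ 124.6*I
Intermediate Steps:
z = 7/6 (z = -1*(-1/2) + 4*(1/6) = 1/2 + 2/3 = 7/6 ≈ 1.1667)
w(n) = -12 - 2*n (w(n) = (6 + n)*(-2) = -12 - 2*n)
P(q, J) = -1629 (P(q, J) = 9*(-181) = -1629)
sqrt(P(w(z), -120) - 13897) = sqrt(-1629 - 13897) = sqrt(-15526) = I*sqrt(15526)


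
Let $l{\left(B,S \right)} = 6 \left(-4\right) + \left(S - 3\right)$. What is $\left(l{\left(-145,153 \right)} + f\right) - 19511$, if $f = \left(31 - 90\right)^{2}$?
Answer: $-15904$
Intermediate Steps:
$f = 3481$ ($f = \left(-59\right)^{2} = 3481$)
$l{\left(B,S \right)} = -27 + S$ ($l{\left(B,S \right)} = -24 + \left(-3 + S\right) = -27 + S$)
$\left(l{\left(-145,153 \right)} + f\right) - 19511 = \left(\left(-27 + 153\right) + 3481\right) - 19511 = \left(126 + 3481\right) - 19511 = 3607 - 19511 = -15904$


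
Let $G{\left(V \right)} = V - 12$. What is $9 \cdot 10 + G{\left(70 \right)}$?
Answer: $148$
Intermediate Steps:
$G{\left(V \right)} = -12 + V$ ($G{\left(V \right)} = V - 12 = -12 + V$)
$9 \cdot 10 + G{\left(70 \right)} = 9 \cdot 10 + \left(-12 + 70\right) = 90 + 58 = 148$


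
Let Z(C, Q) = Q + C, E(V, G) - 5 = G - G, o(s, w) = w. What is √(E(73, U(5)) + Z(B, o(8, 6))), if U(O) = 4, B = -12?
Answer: I ≈ 1.0*I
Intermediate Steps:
E(V, G) = 5 (E(V, G) = 5 + (G - G) = 5 + 0 = 5)
Z(C, Q) = C + Q
√(E(73, U(5)) + Z(B, o(8, 6))) = √(5 + (-12 + 6)) = √(5 - 6) = √(-1) = I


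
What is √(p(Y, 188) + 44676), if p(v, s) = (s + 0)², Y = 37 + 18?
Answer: 2*√20005 ≈ 282.88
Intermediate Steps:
Y = 55
p(v, s) = s²
√(p(Y, 188) + 44676) = √(188² + 44676) = √(35344 + 44676) = √80020 = 2*√20005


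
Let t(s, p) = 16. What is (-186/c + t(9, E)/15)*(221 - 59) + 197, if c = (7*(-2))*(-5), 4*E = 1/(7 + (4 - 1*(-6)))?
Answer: -2123/35 ≈ -60.657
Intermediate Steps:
E = 1/68 (E = 1/(4*(7 + (4 - 1*(-6)))) = 1/(4*(7 + (4 + 6))) = 1/(4*(7 + 10)) = (¼)/17 = (¼)*(1/17) = 1/68 ≈ 0.014706)
c = 70 (c = -14*(-5) = 70)
(-186/c + t(9, E)/15)*(221 - 59) + 197 = (-186/70 + 16/15)*(221 - 59) + 197 = (-186*1/70 + 16*(1/15))*162 + 197 = (-93/35 + 16/15)*162 + 197 = -167/105*162 + 197 = -9018/35 + 197 = -2123/35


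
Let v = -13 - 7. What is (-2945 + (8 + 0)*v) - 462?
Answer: -3567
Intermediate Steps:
v = -20
(-2945 + (8 + 0)*v) - 462 = (-2945 + (8 + 0)*(-20)) - 462 = (-2945 + 8*(-20)) - 462 = (-2945 - 160) - 462 = -3105 - 462 = -3567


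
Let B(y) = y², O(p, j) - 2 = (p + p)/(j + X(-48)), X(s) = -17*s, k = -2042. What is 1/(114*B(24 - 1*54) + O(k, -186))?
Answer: 315/32317588 ≈ 9.7470e-6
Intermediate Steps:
O(p, j) = 2 + 2*p/(816 + j) (O(p, j) = 2 + (p + p)/(j - 17*(-48)) = 2 + (2*p)/(j + 816) = 2 + (2*p)/(816 + j) = 2 + 2*p/(816 + j))
1/(114*B(24 - 1*54) + O(k, -186)) = 1/(114*(24 - 1*54)² + 2*(816 - 186 - 2042)/(816 - 186)) = 1/(114*(24 - 54)² + 2*(-1412)/630) = 1/(114*(-30)² + 2*(1/630)*(-1412)) = 1/(114*900 - 1412/315) = 1/(102600 - 1412/315) = 1/(32317588/315) = 315/32317588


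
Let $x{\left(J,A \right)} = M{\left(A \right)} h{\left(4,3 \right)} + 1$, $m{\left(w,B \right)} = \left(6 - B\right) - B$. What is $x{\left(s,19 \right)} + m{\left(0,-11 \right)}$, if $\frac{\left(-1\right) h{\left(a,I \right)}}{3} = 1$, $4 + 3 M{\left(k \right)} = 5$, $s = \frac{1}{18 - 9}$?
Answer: $28$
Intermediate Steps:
$m{\left(w,B \right)} = 6 - 2 B$
$s = \frac{1}{9} \approx 0.11111$
$M{\left(k \right)} = \frac{1}{3}$ ($M{\left(k \right)} = - \frac{4}{3} + \frac{1}{3} \cdot 5 = - \frac{4}{3} + \frac{5}{3} = \frac{1}{3}$)
$h{\left(a,I \right)} = -3$ ($h{\left(a,I \right)} = \left(-3\right) 1 = -3$)
$x{\left(J,A \right)} = 0$ ($x{\left(J,A \right)} = \frac{1}{3} \left(-3\right) + 1 = -1 + 1 = 0$)
$x{\left(s,19 \right)} + m{\left(0,-11 \right)} = 0 + \left(6 - -22\right) = 0 + \left(6 + 22\right) = 0 + 28 = 28$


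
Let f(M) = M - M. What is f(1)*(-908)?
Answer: 0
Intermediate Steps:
f(M) = 0
f(1)*(-908) = 0*(-908) = 0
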